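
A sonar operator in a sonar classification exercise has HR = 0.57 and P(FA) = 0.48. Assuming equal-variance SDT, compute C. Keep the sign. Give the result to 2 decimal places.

z(H) = 0.1764
z(FA) = -0.0502
c = −½·[z(H) + z(FA)] = −0.5 × (0.1764 + (-0.0502)) = -0.0631

C = -0.06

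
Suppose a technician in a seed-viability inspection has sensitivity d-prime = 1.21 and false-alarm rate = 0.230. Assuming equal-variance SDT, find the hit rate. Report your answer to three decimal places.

hit rate = 0.681

z(false-alarm rate) = z(0.230) = -0.7388
z(H) = z(FA) + d' = -0.7388 + 1.21 = 0.4712
hit rate = Φ(0.4712) = 0.6813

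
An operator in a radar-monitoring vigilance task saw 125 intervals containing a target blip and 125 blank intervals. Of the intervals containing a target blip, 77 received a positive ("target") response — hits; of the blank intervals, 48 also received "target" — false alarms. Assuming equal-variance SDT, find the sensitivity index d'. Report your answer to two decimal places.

d' = 0.59

H = 77/125 = 0.6160
FA = 48/125 = 0.3840
z(0.6160) = 0.2950, z(0.3840) = -0.2950
d' = z(H) − z(FA) = 0.2950 − (-0.2950) = 0.5900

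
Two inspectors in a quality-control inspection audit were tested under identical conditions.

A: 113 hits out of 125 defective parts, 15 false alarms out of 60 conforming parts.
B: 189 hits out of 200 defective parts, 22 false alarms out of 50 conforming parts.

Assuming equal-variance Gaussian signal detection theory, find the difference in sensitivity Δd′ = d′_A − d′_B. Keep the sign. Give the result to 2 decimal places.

Δd′ = 0.23

A: z(0.9040) = 1.305, z(0.2500) = -0.674, d' = 1.979
B: z(0.9450) = 1.598, z(0.4400) = -0.151, d' = 1.749
Δd' = d'_A − d'_B = 1.979 − 1.749 = 0.230
A has the higher sensitivity.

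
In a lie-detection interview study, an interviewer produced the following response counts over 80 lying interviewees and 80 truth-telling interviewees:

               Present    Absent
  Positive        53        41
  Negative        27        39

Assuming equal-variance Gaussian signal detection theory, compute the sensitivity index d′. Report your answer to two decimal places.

d′ = 0.39

H = 53/80 = 0.6625
FA = 41/80 = 0.5125
z(H) = z(0.6625) = 0.419
z(FA) = z(0.5125) = 0.031
d' = z(H) − z(FA) = 0.419 − 0.031 = 0.388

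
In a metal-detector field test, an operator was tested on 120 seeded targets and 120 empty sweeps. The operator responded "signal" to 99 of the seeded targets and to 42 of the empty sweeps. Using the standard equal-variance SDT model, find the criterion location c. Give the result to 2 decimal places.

c = -0.27

H = 99/120 = 0.8250
FA = 42/120 = 0.3500
z(H) = 0.9346
z(FA) = -0.3853
c = −½·[z(H) + z(FA)] = −0.5 × (0.9346 + (-0.3853)) = -0.27465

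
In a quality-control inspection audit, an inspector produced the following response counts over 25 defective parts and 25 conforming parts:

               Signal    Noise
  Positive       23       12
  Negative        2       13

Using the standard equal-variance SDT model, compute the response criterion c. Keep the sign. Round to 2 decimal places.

c = -0.68

H = 23/25 = 0.9200
FA = 12/25 = 0.4800
Φ⁻¹(0.9200) = 1.4051, Φ⁻¹(0.4800) = -0.0502
c = −½·[z(H) + z(FA)] = −0.5 × (1.4051 + (-0.0502)) = -0.67745
c < 0: the inspector has a liberal response bias.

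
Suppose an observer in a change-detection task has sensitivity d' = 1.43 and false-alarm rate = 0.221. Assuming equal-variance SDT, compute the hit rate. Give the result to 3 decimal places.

hit rate = 0.746

z(false-alarm rate) = z(0.221) = -0.7688
z(H) = z(FA) + d' = -0.7688 + 1.43 = 0.6612
hit rate = Φ(0.6612) = 0.7458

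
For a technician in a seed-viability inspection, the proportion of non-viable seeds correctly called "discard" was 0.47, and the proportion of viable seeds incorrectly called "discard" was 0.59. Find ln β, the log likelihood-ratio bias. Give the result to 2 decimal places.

ln β = 0.02

Φ⁻¹(0.47) = -0.075, Φ⁻¹(0.59) = 0.228
ln β = −½·[z(H)² − z(FA)²] = −0.5 × (0.006 − 0.052) = 0.023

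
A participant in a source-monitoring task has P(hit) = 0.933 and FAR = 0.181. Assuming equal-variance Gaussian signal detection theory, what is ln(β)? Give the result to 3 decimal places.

ln β = -0.707

z(H) = 1.4985
z(FA) = -0.9116
ln β = −½·[z(H)² − z(FA)²] = −0.5 × (2.2455 − 0.8310) = -0.70725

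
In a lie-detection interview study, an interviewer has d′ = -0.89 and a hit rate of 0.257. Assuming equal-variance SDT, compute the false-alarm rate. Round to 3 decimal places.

z(hit rate) = z(0.257) = -0.6526
z(FA) = z(H) − d' = -0.6526 − (-0.89) = 0.2374
false-alarm rate = Φ(0.2374) = 0.5938

false-alarm rate = 0.594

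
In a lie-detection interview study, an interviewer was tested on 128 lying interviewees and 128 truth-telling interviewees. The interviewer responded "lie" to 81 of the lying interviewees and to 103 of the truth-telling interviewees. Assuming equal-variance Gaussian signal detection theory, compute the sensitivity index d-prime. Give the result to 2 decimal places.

d-prime = -0.52

H = 81/128 = 0.6328
FA = 103/128 = 0.8047
z(H) = z(0.6328) = 0.3393
z(FA) = z(0.8047) = 0.8585
d' = z(H) − z(FA) = 0.3393 − 0.8585 = -0.5192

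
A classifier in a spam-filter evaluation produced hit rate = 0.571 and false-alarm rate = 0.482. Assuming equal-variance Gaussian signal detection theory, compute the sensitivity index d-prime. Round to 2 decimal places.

d-prime = 0.22

z(H) = z(0.571) = 0.179
z(FA) = z(0.482) = -0.045
d' = z(H) − z(FA) = 0.179 − (-0.045) = 0.224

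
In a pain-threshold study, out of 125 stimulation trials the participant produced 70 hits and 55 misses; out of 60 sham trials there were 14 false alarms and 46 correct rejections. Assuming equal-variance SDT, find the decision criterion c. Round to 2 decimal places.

H = 70/125 = 0.5600
FA = 14/60 = 0.2333
Φ⁻¹(H) = Φ⁻¹(0.5600) = 0.1510
Φ⁻¹(FA) = Φ⁻¹(0.2333) = -0.7280
c = −½·[z(H) + z(FA)] = −0.5 × (0.1510 + (-0.7280)) = 0.2885
c > 0: the participant has a conservative response bias.

c = 0.29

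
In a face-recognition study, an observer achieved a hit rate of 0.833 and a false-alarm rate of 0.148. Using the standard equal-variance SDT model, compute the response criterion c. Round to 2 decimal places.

z(H) = z(0.833) = 0.9661
z(FA) = z(0.148) = -1.0450
c = −½·[z(H) + z(FA)] = −0.5 × (0.9661 + (-1.0450)) = 0.03945

c = 0.04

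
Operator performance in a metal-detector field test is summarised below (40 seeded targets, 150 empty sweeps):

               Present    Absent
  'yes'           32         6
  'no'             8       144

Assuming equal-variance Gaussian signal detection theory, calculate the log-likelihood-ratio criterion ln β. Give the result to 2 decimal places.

ln β = 1.18

H = 32/40 = 0.8000
FA = 6/150 = 0.0400
Φ⁻¹(H) = Φ⁻¹(0.8000) = 0.842
Φ⁻¹(FA) = Φ⁻¹(0.0400) = -1.751
ln β = −½·[z(H)² − z(FA)²] = −0.5 × (0.709 − 3.066) = 1.1785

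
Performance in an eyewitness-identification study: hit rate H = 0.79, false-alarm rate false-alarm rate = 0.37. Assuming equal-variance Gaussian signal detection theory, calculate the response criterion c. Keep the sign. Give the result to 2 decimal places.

c = -0.24

z(H) = z(0.79) = 0.8064
z(FA) = z(0.37) = -0.3319
c = −½·[z(H) + z(FA)] = −0.5 × (0.8064 + (-0.3319)) = -0.23725
c < 0: the witness has a liberal response bias.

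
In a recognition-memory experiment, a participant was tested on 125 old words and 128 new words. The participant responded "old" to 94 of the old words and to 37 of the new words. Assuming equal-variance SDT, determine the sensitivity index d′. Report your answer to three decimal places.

d′ = 1.237

H = 94/125 = 0.7520
FA = 37/128 = 0.2891
Φ⁻¹(H) = Φ⁻¹(0.7520) = 0.6808
Φ⁻¹(FA) = Φ⁻¹(0.2891) = -0.5560
d' = z(H) − z(FA) = 0.6808 − (-0.5560) = 1.2368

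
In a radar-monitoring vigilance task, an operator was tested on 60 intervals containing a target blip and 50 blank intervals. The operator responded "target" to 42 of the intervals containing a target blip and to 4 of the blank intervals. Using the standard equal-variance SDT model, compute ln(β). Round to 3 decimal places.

ln β = 0.850

H = 42/60 = 0.7000
FA = 4/50 = 0.0800
z(H) = z(0.7000) = 0.5244
z(FA) = z(0.0800) = -1.4051
ln β = −½·[z(H)² − z(FA)²] = −0.5 × (0.2750 − 1.9743) = 0.84965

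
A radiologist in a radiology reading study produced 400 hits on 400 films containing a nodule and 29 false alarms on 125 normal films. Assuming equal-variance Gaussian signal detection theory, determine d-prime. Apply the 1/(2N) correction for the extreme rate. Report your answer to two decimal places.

d-prime = 3.76

The hit rate is 400/400 = 1, so apply the 1/(2N) correction: H → 1 − 1/(2·400) = 0.99875.
z(H) = z(0.99875) = 3.023
z(FA) = z(0.23200) = -0.732
d' = 3.023 − (-0.732) = 3.755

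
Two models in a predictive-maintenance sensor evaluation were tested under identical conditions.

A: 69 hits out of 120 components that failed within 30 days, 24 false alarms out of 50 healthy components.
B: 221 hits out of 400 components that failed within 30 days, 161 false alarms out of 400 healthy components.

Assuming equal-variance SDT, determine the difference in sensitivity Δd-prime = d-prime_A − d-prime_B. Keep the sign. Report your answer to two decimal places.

Δd-prime = -0.14

A: z(0.5750) = 0.189, z(0.4800) = -0.050, d' = 0.239
B: z(0.5525) = 0.132, z(0.4025) = -0.247, d' = 0.379
Δd' = d'_A − d'_B = 0.239 − 0.379 = -0.140
B has the higher sensitivity.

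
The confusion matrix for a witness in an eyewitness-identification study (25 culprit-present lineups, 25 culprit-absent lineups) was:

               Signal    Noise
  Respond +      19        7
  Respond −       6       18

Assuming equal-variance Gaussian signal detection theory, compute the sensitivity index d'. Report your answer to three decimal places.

H = 19/25 = 0.7600
FA = 7/25 = 0.2800
Φ⁻¹(H) = Φ⁻¹(0.7600) = 0.7063
Φ⁻¹(FA) = Φ⁻¹(0.2800) = -0.5828
d' = z(H) − z(FA) = 0.7063 − (-0.5828) = 1.2891

d' = 1.289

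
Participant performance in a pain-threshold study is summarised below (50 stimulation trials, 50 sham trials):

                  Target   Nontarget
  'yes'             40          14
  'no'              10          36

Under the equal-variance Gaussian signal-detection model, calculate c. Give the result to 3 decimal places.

H = 40/50 = 0.8000
FA = 14/50 = 0.2800
z(0.8000) = 0.8416, z(0.2800) = -0.5828
c = −½·[z(H) + z(FA)] = −0.5 × (0.8416 + (-0.5828)) = -0.1294

c = -0.129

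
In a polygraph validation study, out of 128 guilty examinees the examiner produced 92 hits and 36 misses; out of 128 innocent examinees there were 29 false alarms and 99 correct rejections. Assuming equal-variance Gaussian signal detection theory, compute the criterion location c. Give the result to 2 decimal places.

H = 92/128 = 0.7188
FA = 29/128 = 0.2266
Φ⁻¹(H) = 0.5793
Φ⁻¹(FA) = -0.7501
c = −½·[z(H) + z(FA)] = −0.5 × (0.5793 + (-0.7501)) = 0.0854

c = 0.09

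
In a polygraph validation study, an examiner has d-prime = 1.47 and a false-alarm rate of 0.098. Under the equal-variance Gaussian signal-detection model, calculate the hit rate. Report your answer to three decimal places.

hit rate = 0.570

z(false-alarm rate) = z(0.098) = -1.2930
z(H) = z(FA) + d' = -1.2930 + 1.47 = 0.1770
hit rate = Φ(0.1770) = 0.5702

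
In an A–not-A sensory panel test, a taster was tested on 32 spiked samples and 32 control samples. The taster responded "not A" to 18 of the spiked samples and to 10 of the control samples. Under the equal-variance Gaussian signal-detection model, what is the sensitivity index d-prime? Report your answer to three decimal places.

d-prime = 0.646

H = 18/32 = 0.5625
FA = 10/32 = 0.3125
z(H) = z(0.5625) = 0.1573
z(FA) = z(0.3125) = -0.4888
d' = z(H) − z(FA) = 0.1573 − (-0.4888) = 0.6461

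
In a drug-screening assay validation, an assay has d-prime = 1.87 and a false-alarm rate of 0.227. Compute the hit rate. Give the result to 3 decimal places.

z(false-alarm rate) = z(0.227) = -0.7488
z(H) = z(FA) + d' = -0.7488 + 1.87 = 1.1212
hit rate = Φ(1.1212) = 0.8689

hit rate = 0.869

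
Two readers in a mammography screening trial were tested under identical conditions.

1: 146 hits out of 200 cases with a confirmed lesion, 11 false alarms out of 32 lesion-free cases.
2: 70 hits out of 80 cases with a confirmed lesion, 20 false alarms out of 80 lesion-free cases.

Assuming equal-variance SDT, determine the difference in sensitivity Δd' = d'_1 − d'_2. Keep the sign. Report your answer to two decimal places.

Δd' = -0.81

1: z(0.7300) = 0.613, z(0.3438) = -0.402, d' = 1.015
2: z(0.8750) = 1.150, z(0.2500) = -0.674, d' = 1.824
Δd' = d'_1 − d'_2 = 1.015 − 1.824 = -0.809
2 has the higher sensitivity.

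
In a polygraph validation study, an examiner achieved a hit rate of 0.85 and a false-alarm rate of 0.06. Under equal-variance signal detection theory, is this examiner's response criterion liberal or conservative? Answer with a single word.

z(H) = 1.036, z(FA) = -1.555
c = −½·(z(H) + z(FA)) = 0.2595
c > 0 → conservative criterion (biased toward responding “no”).

conservative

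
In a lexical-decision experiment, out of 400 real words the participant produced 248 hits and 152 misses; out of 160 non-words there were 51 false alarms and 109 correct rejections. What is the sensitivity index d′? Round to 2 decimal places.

H = 248/400 = 0.6200
FA = 51/160 = 0.3187
z(H) = 0.305
z(FA) = -0.471
d' = z(H) − z(FA) = 0.305 − (-0.471) = 0.776

d′ = 0.78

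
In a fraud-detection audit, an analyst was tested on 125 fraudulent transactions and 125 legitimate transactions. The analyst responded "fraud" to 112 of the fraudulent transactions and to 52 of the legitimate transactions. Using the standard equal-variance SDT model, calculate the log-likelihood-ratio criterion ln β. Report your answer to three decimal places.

ln β = -0.770

H = 112/125 = 0.8960
FA = 52/125 = 0.4160
Φ⁻¹(H) = 1.2591
Φ⁻¹(FA) = -0.2121
ln β = −½·[z(H)² − z(FA)²] = −0.5 × (1.5853 − 0.0450) = -0.77015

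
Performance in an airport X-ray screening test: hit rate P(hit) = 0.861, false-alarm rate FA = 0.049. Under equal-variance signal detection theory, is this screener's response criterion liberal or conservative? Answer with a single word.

conservative

z(H) = 1.085, z(FA) = -1.655
c = −½·(z(H) + z(FA)) = 0.285
c > 0 → conservative criterion (biased toward responding “no”).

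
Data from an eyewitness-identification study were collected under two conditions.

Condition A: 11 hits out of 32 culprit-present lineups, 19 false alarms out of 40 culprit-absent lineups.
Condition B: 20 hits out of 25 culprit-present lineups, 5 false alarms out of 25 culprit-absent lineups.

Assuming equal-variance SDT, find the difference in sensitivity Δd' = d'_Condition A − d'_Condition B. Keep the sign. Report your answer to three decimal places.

Condition A: z(0.3438) = -0.4021, z(0.4750) = -0.0627, d' = -0.3394
Condition B: z(0.8000) = 0.8416, z(0.2000) = -0.8416, d' = 1.6832
Δd' = d'_Condition A − d'_Condition B = -0.3394 − 1.6832 = -2.0226
Condition B has the higher sensitivity.

Δd' = -2.023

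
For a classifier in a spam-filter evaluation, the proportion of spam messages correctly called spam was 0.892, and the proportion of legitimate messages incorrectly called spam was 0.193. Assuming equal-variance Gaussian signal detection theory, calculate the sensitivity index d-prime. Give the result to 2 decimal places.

Φ⁻¹(H) = Φ⁻¹(0.892) = 1.237
Φ⁻¹(FA) = Φ⁻¹(0.193) = -0.867
d' = z(H) − z(FA) = 1.237 − (-0.867) = 2.104

d-prime = 2.10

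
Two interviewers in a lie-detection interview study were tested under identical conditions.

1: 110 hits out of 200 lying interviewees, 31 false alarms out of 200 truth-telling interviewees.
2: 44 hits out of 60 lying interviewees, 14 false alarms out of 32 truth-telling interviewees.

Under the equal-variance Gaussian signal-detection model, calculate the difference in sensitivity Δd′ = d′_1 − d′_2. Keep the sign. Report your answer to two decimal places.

1: z(0.5500) = 0.126, z(0.1550) = -1.015, d' = 1.141
2: z(0.7333) = 0.623, z(0.4375) = -0.157, d' = 0.780
Δd' = d'_1 − d'_2 = 1.141 − 0.780 = 0.361
1 has the higher sensitivity.

Δd′ = 0.36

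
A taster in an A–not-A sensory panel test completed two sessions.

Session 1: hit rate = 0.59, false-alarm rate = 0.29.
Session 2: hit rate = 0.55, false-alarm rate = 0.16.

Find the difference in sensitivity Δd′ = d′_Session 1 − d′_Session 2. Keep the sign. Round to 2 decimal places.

Δd′ = -0.34

Session 1: z(0.59) = 0.228, z(0.29) = -0.553, d' = 0.781
Session 2: z(0.55) = 0.126, z(0.16) = -0.994, d' = 1.120
Δd' = d'_Session 1 − d'_Session 2 = 0.781 − 1.120 = -0.339
Session 2 has the higher sensitivity.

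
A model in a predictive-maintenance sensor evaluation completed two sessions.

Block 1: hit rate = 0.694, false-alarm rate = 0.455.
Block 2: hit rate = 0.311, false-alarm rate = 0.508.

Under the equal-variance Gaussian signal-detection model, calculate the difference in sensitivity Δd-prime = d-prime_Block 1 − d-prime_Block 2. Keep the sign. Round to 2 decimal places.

Block 1: z(0.694) = 0.507, z(0.455) = -0.113, d' = 0.620
Block 2: z(0.311) = -0.493, z(0.508) = 0.020, d' = -0.513
Δd' = d'_Block 1 − d'_Block 2 = 0.620 − (-0.513) = 1.133
Block 1 has the higher sensitivity.

Δd-prime = 1.13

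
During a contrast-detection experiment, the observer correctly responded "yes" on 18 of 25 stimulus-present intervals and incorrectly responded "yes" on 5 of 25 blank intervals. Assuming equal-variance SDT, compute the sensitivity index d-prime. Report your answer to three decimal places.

d-prime = 1.424

H = 18/25 = 0.7200
FA = 5/25 = 0.2000
z(H) = 0.5828
z(FA) = -0.8416
d' = z(H) − z(FA) = 0.5828 − (-0.8416) = 1.4244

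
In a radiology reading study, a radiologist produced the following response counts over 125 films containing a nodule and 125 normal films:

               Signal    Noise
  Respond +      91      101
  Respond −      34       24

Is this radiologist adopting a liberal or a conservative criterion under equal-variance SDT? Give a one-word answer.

z(H) = 0.607, z(FA) = 0.871
c = −½·(z(H) + z(FA)) = -0.739
c < 0 → liberal criterion (biased toward responding “yes”).

liberal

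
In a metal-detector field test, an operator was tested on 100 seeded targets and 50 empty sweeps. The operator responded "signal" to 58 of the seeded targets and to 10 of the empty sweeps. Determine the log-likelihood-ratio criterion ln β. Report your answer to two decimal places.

ln β = 0.33

H = 58/100 = 0.5800
FA = 10/50 = 0.2000
Φ⁻¹(H) = Φ⁻¹(0.5800) = 0.202
Φ⁻¹(FA) = Φ⁻¹(0.2000) = -0.842
ln β = −½·[z(H)² − z(FA)²] = −0.5 × (0.041 − 0.709) = 0.334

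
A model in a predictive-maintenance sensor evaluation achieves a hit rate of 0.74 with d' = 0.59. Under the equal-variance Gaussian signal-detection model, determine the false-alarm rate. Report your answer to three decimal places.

false-alarm rate = 0.521

z(hit rate) = z(0.74) = 0.6433
z(FA) = z(H) − d' = 0.6433 − 0.59 = 0.0533
false-alarm rate = Φ(0.0533) = 0.5213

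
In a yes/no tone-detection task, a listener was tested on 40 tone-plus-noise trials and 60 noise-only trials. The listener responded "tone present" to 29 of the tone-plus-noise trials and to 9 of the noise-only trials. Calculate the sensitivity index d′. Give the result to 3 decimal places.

d′ = 1.634

H = 29/40 = 0.7250
FA = 9/60 = 0.1500
Φ⁻¹(H) = Φ⁻¹(0.7250) = 0.5978
Φ⁻¹(FA) = Φ⁻¹(0.1500) = -1.0364
d' = z(H) − z(FA) = 0.5978 − (-1.0364) = 1.6342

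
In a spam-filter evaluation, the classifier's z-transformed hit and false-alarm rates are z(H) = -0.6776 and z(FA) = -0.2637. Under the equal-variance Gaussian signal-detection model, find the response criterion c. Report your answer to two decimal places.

c = −½·[z(H) + z(FA)] = −½·(-0.6776 + (-0.2637)) = 0.47065

c = 0.47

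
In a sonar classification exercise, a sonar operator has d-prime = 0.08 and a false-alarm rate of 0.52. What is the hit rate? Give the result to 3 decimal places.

z(false-alarm rate) = z(0.52) = 0.0502
z(H) = z(FA) + d' = 0.0502 + 0.08 = 0.1302
hit rate = Φ(0.1302) = 0.5518

hit rate = 0.552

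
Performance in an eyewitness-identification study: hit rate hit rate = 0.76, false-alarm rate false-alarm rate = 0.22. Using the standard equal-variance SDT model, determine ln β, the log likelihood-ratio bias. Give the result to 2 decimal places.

ln β = 0.05

Φ⁻¹(H) = Φ⁻¹(0.76) = 0.706
Φ⁻¹(FA) = Φ⁻¹(0.22) = -0.772
ln β = −½·[z(H)² − z(FA)²] = −0.5 × (0.498 − 0.596) = 0.049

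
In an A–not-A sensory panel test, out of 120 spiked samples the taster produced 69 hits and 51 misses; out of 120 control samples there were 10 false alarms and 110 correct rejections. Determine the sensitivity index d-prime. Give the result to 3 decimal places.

H = 69/120 = 0.5750
FA = 10/120 = 0.0833
Φ⁻¹(0.5750) = 0.1891, Φ⁻¹(0.0833) = -1.3832
d' = z(H) − z(FA) = 0.1891 − (-1.3832) = 1.5723

d-prime = 1.572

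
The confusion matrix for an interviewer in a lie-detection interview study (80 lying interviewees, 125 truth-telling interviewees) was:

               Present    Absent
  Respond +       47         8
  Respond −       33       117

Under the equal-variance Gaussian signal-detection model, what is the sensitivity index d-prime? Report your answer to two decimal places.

d-prime = 1.74

H = 47/80 = 0.5875
FA = 8/125 = 0.0640
Φ⁻¹(0.5875) = 0.221, Φ⁻¹(0.0640) = -1.522
d' = z(H) − z(FA) = 0.221 − (-1.522) = 1.743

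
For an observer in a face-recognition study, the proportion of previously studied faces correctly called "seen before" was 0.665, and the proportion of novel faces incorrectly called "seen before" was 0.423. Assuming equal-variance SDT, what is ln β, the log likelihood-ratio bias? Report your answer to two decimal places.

ln β = -0.07

z(0.665) = 0.426, z(0.423) = -0.194
ln β = −½·[z(H)² − z(FA)²] = −0.5 × (0.181 − 0.038) = -0.0715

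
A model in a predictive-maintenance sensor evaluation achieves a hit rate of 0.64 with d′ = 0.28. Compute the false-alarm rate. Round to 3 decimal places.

false-alarm rate = 0.531

z(hit rate) = z(0.64) = 0.3585
z(FA) = z(H) − d' = 0.3585 − 0.28 = 0.0785
false-alarm rate = Φ(0.0785) = 0.5313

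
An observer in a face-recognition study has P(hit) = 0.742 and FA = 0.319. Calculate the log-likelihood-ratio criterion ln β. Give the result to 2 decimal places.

z(H) = z(0.742) = 0.650
z(FA) = z(0.319) = -0.470
ln β = −½·[z(H)² − z(FA)²] = −0.5 × (0.423 − 0.221) = -0.101

ln β = -0.10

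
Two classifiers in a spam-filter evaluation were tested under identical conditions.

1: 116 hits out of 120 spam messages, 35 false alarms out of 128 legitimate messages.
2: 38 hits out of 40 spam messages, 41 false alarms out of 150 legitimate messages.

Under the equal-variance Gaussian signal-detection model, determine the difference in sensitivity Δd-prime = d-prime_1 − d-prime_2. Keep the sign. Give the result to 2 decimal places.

1: z(0.9667) = 1.834, z(0.2734) = -0.603, d' = 2.437
2: z(0.9500) = 1.645, z(0.2733) = -0.603, d' = 2.248
Δd' = d'_1 − d'_2 = 2.437 − 2.248 = 0.189
1 has the higher sensitivity.

Δd-prime = 0.19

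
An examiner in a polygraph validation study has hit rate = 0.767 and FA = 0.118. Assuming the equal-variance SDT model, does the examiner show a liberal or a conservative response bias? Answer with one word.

z(H) = 0.729, z(FA) = -1.185
c = −½·(z(H) + z(FA)) = 0.228
c > 0 → conservative criterion (biased toward responding “no”).

conservative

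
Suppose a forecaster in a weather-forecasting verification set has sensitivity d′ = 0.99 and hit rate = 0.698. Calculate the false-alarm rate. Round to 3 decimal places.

false-alarm rate = 0.319

z(hit rate) = z(0.698) = 0.5187
z(FA) = z(H) − d' = 0.5187 − 0.99 = -0.4713
false-alarm rate = Φ(-0.4713) = 0.3187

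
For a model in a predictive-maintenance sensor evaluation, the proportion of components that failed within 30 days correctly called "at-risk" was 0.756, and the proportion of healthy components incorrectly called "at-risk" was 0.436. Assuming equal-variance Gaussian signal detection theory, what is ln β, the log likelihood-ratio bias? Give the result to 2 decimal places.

ln β = -0.23

Φ⁻¹(H) = Φ⁻¹(0.756) = 0.693
Φ⁻¹(FA) = Φ⁻¹(0.436) = -0.161
ln β = −½·[z(H)² − z(FA)²] = −0.5 × (0.480 − 0.026) = -0.227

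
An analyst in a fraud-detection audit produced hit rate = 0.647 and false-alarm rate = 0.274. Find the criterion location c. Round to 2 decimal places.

z(0.647) = 0.3772, z(0.274) = -0.6008
c = −½·[z(H) + z(FA)] = −0.5 × (0.3772 + (-0.6008)) = 0.1118
c > 0: the analyst has a conservative response bias.

c = 0.11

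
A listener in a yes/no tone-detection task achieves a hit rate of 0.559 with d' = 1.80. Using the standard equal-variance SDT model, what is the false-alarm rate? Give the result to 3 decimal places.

false-alarm rate = 0.049

z(hit rate) = z(0.559) = 0.1484
z(FA) = z(H) − d' = 0.1484 − 1.80 = -1.6516
false-alarm rate = Φ(-1.6516) = 0.0493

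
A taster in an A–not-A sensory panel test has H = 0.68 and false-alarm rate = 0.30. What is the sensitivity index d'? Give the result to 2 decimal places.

d' = 0.99

z(0.68) = 0.468, z(0.30) = -0.524
d' = z(H) − z(FA) = 0.468 − (-0.524) = 0.992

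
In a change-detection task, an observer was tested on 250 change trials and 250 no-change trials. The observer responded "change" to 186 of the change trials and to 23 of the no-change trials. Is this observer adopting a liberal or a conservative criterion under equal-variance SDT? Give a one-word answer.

z(H) = 0.656, z(FA) = -1.329
c = −½·(z(H) + z(FA)) = 0.3365
c > 0 → conservative criterion (biased toward responding “no”).

conservative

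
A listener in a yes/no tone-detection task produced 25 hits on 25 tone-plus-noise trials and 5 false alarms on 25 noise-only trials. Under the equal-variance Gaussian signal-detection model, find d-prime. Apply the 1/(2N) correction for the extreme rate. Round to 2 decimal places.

d-prime = 2.90

The hit rate is 25/25 = 1, so apply the 1/(2N) correction: H → 1 − 1/(2·25) = 0.98000.
z(H) = z(0.98000) = 2.054
z(FA) = z(0.20000) = -0.842
d' = 2.054 − (-0.842) = 2.896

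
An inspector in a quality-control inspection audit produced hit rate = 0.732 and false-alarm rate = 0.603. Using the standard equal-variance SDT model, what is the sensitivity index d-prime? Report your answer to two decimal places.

z(0.732) = 0.619, z(0.603) = 0.261
d' = z(H) − z(FA) = 0.619 − 0.261 = 0.358

d-prime = 0.36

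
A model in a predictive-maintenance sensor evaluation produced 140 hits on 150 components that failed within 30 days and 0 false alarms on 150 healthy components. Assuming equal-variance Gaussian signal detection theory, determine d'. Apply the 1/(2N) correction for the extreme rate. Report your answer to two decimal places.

d' = 4.21

The false-alarm rate is 0/150 = 0, so apply the 1/(2N) correction: FA → 1/(2·150) = 0.00333.
z(H) = z(0.93333) = 1.501
z(FA) = z(0.00333) = -2.713
d' = 1.501 − (-2.713) = 4.214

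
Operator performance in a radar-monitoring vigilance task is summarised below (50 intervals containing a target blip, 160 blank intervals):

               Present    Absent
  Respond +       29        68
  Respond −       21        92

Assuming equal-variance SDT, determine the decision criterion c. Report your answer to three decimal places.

c = -0.006

H = 29/50 = 0.5800
FA = 68/160 = 0.4250
Φ⁻¹(0.5800) = 0.2019, Φ⁻¹(0.4250) = -0.1891
c = −½·[z(H) + z(FA)] = −0.5 × (0.2019 + (-0.1891)) = -0.0064
c < 0: the operator has a liberal response bias.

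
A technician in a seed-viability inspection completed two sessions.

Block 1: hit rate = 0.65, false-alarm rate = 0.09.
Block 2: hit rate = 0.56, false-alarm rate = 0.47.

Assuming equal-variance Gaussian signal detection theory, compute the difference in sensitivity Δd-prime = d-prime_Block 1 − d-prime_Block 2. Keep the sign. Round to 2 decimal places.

Block 1: z(0.65) = 0.385, z(0.09) = -1.341, d' = 1.726
Block 2: z(0.56) = 0.151, z(0.47) = -0.075, d' = 0.226
Δd' = d'_Block 1 − d'_Block 2 = 1.726 − 0.226 = 1.500
Block 1 has the higher sensitivity.

Δd-prime = 1.50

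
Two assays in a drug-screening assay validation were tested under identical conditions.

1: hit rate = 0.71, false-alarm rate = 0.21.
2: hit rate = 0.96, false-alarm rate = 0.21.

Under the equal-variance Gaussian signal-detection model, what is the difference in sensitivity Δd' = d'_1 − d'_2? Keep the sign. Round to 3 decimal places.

1: z(0.71) = 0.5534, z(0.21) = -0.8064, d' = 1.3598
2: z(0.96) = 1.7507, z(0.21) = -0.8064, d' = 2.5571
Δd' = d'_1 − d'_2 = 1.3598 − 2.5571 = -1.1973
2 has the higher sensitivity.

Δd' = -1.197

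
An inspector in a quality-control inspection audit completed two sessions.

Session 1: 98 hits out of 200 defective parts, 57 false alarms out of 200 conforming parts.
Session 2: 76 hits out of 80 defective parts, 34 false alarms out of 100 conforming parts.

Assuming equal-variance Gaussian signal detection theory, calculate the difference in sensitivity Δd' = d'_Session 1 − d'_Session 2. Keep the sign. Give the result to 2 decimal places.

Session 1: z(0.4900) = -0.025, z(0.2850) = -0.568, d' = 0.543
Session 2: z(0.9500) = 1.645, z(0.3400) = -0.412, d' = 2.057
Δd' = d'_Session 1 − d'_Session 2 = 0.543 − 2.057 = -1.514
Session 2 has the higher sensitivity.

Δd' = -1.51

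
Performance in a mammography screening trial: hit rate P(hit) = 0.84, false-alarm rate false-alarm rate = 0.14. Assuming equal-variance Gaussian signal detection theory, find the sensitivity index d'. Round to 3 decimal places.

Φ⁻¹(H) = Φ⁻¹(0.84) = 0.9945
Φ⁻¹(FA) = Φ⁻¹(0.14) = -1.0803
d' = z(H) − z(FA) = 0.9945 − (-1.0803) = 2.0748

d' = 2.075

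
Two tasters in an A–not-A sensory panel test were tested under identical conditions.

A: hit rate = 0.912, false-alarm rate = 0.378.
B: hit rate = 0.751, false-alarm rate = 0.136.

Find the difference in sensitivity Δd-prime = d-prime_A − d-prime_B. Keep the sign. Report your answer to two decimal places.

A: z(0.912) = 1.353, z(0.378) = -0.311, d' = 1.664
B: z(0.751) = 0.678, z(0.136) = -1.098, d' = 1.776
Δd' = d'_A − d'_B = 1.664 − 1.776 = -0.112
B has the higher sensitivity.

Δd-prime = -0.11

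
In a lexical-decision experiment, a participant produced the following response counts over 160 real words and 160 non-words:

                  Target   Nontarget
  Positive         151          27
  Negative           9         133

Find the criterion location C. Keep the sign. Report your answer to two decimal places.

C = -0.31

H = 151/160 = 0.9437
FA = 27/160 = 0.1688
Φ⁻¹(H) = Φ⁻¹(0.9437) = 1.587
Φ⁻¹(FA) = Φ⁻¹(0.1688) = -0.959
c = −½·[z(H) + z(FA)] = −0.5 × (1.587 + (-0.959)) = -0.314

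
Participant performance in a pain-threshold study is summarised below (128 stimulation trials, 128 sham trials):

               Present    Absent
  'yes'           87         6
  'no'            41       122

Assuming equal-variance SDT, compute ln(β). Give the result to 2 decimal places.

ln β = 1.30

H = 87/128 = 0.6797
FA = 6/128 = 0.0469
z(H) = z(0.6797) = 0.467
z(FA) = z(0.0469) = -1.676
ln β = −½·[z(H)² − z(FA)²] = −0.5 × (0.218 − 2.809) = 1.2955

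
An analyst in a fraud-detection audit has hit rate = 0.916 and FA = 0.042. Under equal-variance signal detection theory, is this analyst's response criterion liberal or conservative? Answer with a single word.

z(H) = 1.379, z(FA) = -1.728
c = −½·(z(H) + z(FA)) = 0.1745
c > 0 → conservative criterion (biased toward responding “no”).

conservative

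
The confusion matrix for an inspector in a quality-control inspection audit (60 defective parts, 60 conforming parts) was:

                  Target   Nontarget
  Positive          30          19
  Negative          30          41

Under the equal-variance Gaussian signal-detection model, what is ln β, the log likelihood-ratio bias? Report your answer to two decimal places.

H = 30/60 = 0.5000
FA = 19/60 = 0.3167
z(H) = 0.000
z(FA) = -0.477
ln β = −½·[z(H)² − z(FA)²] = −0.5 × (0.000 − 0.228) = 0.114

ln β = 0.11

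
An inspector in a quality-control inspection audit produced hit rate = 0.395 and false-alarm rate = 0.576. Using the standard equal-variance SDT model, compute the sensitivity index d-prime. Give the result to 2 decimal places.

z(H) = z(0.395) = -0.266
z(FA) = z(0.576) = 0.192
d' = z(H) − z(FA) = -0.266 − 0.192 = -0.458

d-prime = -0.46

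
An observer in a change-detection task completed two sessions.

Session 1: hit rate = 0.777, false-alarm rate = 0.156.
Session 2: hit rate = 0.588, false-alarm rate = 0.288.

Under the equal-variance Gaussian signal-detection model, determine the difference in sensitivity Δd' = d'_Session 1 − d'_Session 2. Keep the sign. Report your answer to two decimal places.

Session 1: z(0.777) = 0.762, z(0.156) = -1.011, d' = 1.773
Session 2: z(0.588) = 0.222, z(0.288) = -0.559, d' = 0.781
Δd' = d'_Session 1 − d'_Session 2 = 1.773 − 0.781 = 0.992
Session 1 has the higher sensitivity.

Δd' = 0.99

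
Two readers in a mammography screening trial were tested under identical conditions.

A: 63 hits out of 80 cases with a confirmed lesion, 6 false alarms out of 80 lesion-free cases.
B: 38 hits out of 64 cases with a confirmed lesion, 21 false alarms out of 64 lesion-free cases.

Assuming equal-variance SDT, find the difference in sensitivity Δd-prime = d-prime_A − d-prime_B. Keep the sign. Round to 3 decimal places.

A: z(0.7875) = 0.7978, z(0.0750) = -1.4395, d' = 2.2373
B: z(0.5938) = 0.2373, z(0.3281) = -0.4452, d' = 0.6825
Δd' = d'_A − d'_B = 2.2373 − 0.6825 = 1.5548
A has the higher sensitivity.

Δd-prime = 1.555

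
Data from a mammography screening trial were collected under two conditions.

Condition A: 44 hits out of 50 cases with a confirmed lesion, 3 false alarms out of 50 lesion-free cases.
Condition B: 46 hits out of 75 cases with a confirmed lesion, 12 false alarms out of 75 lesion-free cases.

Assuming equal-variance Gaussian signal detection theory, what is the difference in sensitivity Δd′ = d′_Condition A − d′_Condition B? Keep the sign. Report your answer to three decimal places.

Condition A: z(0.8800) = 1.1750, z(0.0600) = -1.5548, d' = 2.7298
Condition B: z(0.6133) = 0.2879, z(0.1600) = -0.9945, d' = 1.2824
Δd' = d'_Condition A − d'_Condition B = 2.7298 − 1.2824 = 1.4474
Condition A has the higher sensitivity.

Δd′ = 1.447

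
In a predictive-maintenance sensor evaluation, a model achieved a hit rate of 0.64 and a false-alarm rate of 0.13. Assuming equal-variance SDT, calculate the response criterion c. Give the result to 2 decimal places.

Φ⁻¹(0.64) = 0.3585, Φ⁻¹(0.13) = -1.1264
c = −½·[z(H) + z(FA)] = −0.5 × (0.3585 + (-1.1264)) = 0.38395
c > 0: the model has a conservative response bias.

c = 0.38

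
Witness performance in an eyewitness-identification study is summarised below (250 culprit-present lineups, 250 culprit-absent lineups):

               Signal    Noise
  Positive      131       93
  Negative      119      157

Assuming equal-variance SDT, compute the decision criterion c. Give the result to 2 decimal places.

H = 131/250 = 0.5240
FA = 93/250 = 0.3720
Φ⁻¹(H) = 0.0602
Φ⁻¹(FA) = -0.3266
c = −½·[z(H) + z(FA)] = −0.5 × (0.0602 + (-0.3266)) = 0.1332

c = 0.13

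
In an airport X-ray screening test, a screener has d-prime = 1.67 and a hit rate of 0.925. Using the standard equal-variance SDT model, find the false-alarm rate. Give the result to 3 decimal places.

z(hit rate) = z(0.925) = 1.4395
z(FA) = z(H) − d' = 1.4395 − 1.67 = -0.2305
false-alarm rate = Φ(-0.2305) = 0.4089

false-alarm rate = 0.409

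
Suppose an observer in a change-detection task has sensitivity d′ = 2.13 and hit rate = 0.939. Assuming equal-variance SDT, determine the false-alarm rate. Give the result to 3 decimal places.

z(hit rate) = z(0.939) = 1.5464
z(FA) = z(H) − d' = 1.5464 − 2.13 = -0.5836
false-alarm rate = Φ(-0.5836) = 0.2797

false-alarm rate = 0.280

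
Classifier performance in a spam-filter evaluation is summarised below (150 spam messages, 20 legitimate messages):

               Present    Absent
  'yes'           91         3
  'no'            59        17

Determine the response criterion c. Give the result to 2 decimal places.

H = 91/150 = 0.6067
FA = 3/20 = 0.1500
Φ⁻¹(H) = 0.271
Φ⁻¹(FA) = -1.036
c = −½·[z(H) + z(FA)] = −0.5 × (0.271 + (-1.036)) = 0.3825
c > 0: the classifier has a conservative response bias.

c = 0.38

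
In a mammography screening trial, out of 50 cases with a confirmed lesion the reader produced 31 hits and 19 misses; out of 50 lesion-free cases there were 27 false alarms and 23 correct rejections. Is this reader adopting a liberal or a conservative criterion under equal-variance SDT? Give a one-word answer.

liberal

z(H) = 0.305, z(FA) = 0.100
c = −½·(z(H) + z(FA)) = -0.2025
c < 0 → liberal criterion (biased toward responding “yes”).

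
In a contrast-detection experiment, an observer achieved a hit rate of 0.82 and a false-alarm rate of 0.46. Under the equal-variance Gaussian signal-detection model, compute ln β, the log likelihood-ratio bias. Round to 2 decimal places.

ln β = -0.41

z(H) = z(0.82) = 0.915
z(FA) = z(0.46) = -0.100
ln β = −½·[z(H)² − z(FA)²] = −0.5 × (0.837 − 0.010) = -0.4135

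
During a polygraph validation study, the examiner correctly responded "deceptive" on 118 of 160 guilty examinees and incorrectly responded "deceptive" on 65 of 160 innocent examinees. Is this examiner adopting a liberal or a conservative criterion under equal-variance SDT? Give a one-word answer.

z(H) = 0.636, z(FA) = -0.237
c = −½·(z(H) + z(FA)) = -0.1995
c < 0 → liberal criterion (biased toward responding “yes”).

liberal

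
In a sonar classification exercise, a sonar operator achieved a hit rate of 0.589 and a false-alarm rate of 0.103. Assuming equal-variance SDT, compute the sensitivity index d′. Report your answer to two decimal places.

z(H) = 0.225
z(FA) = -1.265
d' = z(H) − z(FA) = 0.225 − (-1.265) = 1.490

d′ = 1.49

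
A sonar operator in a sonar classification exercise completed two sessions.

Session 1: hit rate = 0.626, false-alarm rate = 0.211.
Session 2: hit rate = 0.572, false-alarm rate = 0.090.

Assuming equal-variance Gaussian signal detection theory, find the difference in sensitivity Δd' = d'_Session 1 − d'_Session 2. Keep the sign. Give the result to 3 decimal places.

Δd' = -0.398

Session 1: z(0.626) = 0.3213, z(0.211) = -0.8030, d' = 1.1243
Session 2: z(0.572) = 0.1815, z(0.090) = -1.3408, d' = 1.5223
Δd' = d'_Session 1 − d'_Session 2 = 1.1243 − 1.5223 = -0.3980
Session 2 has the higher sensitivity.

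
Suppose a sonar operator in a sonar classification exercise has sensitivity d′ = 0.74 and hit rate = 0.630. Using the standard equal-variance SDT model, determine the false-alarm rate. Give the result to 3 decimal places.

false-alarm rate = 0.342

z(hit rate) = z(0.630) = 0.3319
z(FA) = z(H) − d' = 0.3319 − 0.74 = -0.4081
false-alarm rate = Φ(-0.4081) = 0.3416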